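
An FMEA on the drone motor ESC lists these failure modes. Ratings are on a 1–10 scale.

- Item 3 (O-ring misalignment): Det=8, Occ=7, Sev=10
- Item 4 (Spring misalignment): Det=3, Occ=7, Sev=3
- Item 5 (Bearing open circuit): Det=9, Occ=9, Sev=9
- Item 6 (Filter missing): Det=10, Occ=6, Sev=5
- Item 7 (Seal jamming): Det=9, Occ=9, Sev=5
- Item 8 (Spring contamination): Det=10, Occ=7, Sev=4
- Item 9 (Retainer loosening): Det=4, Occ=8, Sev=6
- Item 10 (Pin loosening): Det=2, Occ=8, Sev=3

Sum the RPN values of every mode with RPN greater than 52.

2529

RPN = Severity × Occurrence × Detection:
  Item 3: 10 × 7 × 8 = 560
  Item 4: 3 × 7 × 3 = 63
  Item 5: 9 × 9 × 9 = 729
  Item 6: 5 × 6 × 10 = 300
  Item 7: 5 × 9 × 9 = 405
  Item 8: 4 × 7 × 10 = 280
  Item 9: 6 × 8 × 4 = 192
  Item 10: 3 × 8 × 2 = 48
RPN > 52: Item 3 (560), Item 4 (63), Item 5 (729), Item 6 (300), Item 7 (405), Item 8 (280), Item 9 (192).
Sum: 560 + 63 + 729 + 300 + 405 + 280 + 192 = 2529.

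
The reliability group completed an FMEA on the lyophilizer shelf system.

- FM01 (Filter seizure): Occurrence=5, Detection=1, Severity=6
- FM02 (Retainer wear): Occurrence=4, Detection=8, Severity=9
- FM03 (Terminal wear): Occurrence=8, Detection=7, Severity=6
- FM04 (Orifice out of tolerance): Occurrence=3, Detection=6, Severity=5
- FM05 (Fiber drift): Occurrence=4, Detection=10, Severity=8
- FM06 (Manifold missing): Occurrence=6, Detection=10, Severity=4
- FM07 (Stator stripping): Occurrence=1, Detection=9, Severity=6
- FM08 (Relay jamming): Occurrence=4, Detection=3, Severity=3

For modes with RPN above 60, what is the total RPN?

RPN = Severity × Occurrence × Detection:
  FM01: 6 × 5 × 1 = 30
  FM02: 9 × 4 × 8 = 288
  FM03: 6 × 8 × 7 = 336
  FM04: 5 × 3 × 6 = 90
  FM05: 8 × 4 × 10 = 320
  FM06: 4 × 6 × 10 = 240
  FM07: 6 × 1 × 9 = 54
  FM08: 3 × 4 × 3 = 36
RPN > 60: FM02 (288), FM03 (336), FM04 (90), FM05 (320), FM06 (240).
Sum: 288 + 336 + 90 + 320 + 240 = 1274.

1274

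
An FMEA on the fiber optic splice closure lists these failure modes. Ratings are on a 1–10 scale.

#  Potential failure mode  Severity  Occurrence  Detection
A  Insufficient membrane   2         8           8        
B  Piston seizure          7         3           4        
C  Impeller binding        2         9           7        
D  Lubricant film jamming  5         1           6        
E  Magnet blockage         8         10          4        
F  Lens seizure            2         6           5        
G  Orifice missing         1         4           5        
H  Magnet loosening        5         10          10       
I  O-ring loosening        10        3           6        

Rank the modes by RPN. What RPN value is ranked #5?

RPN = Severity × Occurrence × Detection:
  A: 2 × 8 × 8 = 128
  B: 7 × 3 × 4 = 84
  C: 2 × 9 × 7 = 126
  D: 5 × 1 × 6 = 30
  E: 8 × 10 × 4 = 320
  F: 2 × 6 × 5 = 60
  G: 1 × 4 × 5 = 20
  H: 5 × 10 × 10 = 500
  I: 10 × 3 × 6 = 180
Sorted descending: 500, 320, 180, 128, 126, 84, 60, 30, 20.
The fifth-highest RPN is 126 (C).

126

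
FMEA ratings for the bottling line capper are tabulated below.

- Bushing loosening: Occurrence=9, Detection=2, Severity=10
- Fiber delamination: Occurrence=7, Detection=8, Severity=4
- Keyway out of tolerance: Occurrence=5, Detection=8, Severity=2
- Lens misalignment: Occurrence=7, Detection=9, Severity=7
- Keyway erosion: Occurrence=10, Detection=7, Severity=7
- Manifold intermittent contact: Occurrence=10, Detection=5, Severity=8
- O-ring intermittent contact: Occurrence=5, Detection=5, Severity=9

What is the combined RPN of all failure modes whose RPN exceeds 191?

1780

RPN = Severity × Occurrence × Detection:
  Bushing loosening: 10 × 9 × 2 = 180
  Fiber delamination: 4 × 7 × 8 = 224
  Keyway out of tolerance: 2 × 5 × 8 = 80
  Lens misalignment: 7 × 7 × 9 = 441
  Keyway erosion: 7 × 10 × 7 = 490
  Manifold intermittent contact: 8 × 10 × 5 = 400
  O-ring intermittent contact: 9 × 5 × 5 = 225
RPN > 191: Fiber delamination (224), Lens misalignment (441), Keyway erosion (490), Manifold intermittent contact (400), O-ring intermittent contact (225).
Sum: 224 + 441 + 490 + 400 + 225 = 1780.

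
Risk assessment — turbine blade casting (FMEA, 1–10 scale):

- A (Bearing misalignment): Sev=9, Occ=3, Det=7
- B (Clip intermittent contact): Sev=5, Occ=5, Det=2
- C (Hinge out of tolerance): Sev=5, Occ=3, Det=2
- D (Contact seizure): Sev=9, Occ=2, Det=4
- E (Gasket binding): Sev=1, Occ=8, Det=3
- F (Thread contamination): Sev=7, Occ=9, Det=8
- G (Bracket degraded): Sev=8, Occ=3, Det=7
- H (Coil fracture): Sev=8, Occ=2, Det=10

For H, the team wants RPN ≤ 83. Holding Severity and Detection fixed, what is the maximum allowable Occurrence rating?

H: S=8, O=2, D=10 → current RPN = 160.
Fixed product = 80. Need 80 × O ≤ 83, so O ≤ 83/80 = 1.04.
Maximum integer Occurrence rating = 1 (gives RPN 80; O=2 would give 160 > 83).

1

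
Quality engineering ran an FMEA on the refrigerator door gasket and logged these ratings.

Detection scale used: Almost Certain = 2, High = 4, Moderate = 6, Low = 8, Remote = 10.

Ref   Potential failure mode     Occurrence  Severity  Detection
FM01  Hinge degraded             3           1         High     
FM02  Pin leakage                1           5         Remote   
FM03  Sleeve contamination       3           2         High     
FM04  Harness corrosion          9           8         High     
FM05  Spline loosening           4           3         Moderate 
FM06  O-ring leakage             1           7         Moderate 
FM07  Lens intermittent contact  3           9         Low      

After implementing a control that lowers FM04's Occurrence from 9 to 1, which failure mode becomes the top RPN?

FM07

RPN = Severity × Occurrence × Detection:
  FM01: 1 × 3 × 4 = 12
  FM02: 5 × 1 × 10 = 50
  FM03: 2 × 3 × 4 = 24
  FM04: 8 × 9 × 4 = 288
  FM05: 3 × 4 × 6 = 72
  FM06: 7 × 1 × 6 = 42
  FM07: 9 × 3 × 8 = 216
After action: FM04 → 8 × 1 × 4 = 32.
Revised RPNs: FM07=216, FM05=72, FM02=50, FM06=42, FM04=32, FM03=24, FM01=12.
Highest is now FM07 (216).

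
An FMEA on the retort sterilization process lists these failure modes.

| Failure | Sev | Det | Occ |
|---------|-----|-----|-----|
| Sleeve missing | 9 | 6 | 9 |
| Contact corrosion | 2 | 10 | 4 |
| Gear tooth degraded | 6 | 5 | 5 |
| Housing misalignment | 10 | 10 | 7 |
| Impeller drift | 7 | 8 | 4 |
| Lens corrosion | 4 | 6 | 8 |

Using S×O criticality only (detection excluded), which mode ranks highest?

Criticality = Severity × Occurrence:
  Sleeve missing: 9 × 9 = 81
  Contact corrosion: 2 × 4 = 8
  Gear tooth degraded: 6 × 5 = 30
  Housing misalignment: 10 × 7 = 70
  Impeller drift: 7 × 4 = 28
  Lens corrosion: 4 × 8 = 32
Highest criticality is 81 → Sleeve missing.

Sleeve missing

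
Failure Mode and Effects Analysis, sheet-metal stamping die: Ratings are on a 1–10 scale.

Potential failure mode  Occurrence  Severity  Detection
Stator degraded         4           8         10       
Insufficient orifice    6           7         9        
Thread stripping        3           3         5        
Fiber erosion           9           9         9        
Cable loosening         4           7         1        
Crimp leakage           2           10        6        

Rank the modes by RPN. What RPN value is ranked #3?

RPN = Severity × Occurrence × Detection:
  Stator degraded: 8 × 4 × 10 = 320
  Insufficient orifice: 7 × 6 × 9 = 378
  Thread stripping: 3 × 3 × 5 = 45
  Fiber erosion: 9 × 9 × 9 = 729
  Cable loosening: 7 × 4 × 1 = 28
  Crimp leakage: 10 × 2 × 6 = 120
Sorted descending: 729, 378, 320, 120, 45, 28.
The third-highest RPN is 320 (Stator degraded).

320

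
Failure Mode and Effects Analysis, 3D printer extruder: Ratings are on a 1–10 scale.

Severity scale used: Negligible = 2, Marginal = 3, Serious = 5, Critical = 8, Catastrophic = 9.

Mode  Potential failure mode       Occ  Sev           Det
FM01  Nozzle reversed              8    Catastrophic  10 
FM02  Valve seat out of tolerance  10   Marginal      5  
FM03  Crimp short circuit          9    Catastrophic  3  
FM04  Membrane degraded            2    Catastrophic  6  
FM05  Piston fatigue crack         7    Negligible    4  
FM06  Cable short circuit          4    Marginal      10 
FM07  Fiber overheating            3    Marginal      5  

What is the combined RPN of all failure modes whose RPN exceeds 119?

RPN = Severity × Occurrence × Detection:
  FM01: 9 × 8 × 10 = 720
  FM02: 3 × 10 × 5 = 150
  FM03: 9 × 9 × 3 = 243
  FM04: 9 × 2 × 6 = 108
  FM05: 2 × 7 × 4 = 56
  FM06: 3 × 4 × 10 = 120
  FM07: 3 × 3 × 5 = 45
RPN > 119: FM01 (720), FM02 (150), FM03 (243), FM06 (120).
Sum: 720 + 150 + 243 + 120 = 1233.

1233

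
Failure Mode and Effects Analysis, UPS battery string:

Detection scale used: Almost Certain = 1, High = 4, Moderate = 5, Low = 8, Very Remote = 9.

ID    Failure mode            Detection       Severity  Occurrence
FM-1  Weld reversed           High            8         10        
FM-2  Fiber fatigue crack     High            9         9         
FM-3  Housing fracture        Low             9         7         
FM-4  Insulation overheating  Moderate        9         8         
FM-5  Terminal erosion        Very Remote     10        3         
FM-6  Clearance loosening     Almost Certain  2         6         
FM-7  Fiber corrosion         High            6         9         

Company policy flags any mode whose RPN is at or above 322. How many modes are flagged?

3

RPN = Severity × Occurrence × Detection:
  FM-1: 8 × 10 × 4 = 320
  FM-2: 9 × 9 × 4 = 324
  FM-3: 9 × 7 × 8 = 504
  FM-4: 9 × 8 × 5 = 360
  FM-5: 10 × 3 × 9 = 270
  FM-6: 2 × 6 × 1 = 12
  FM-7: 6 × 9 × 4 = 216
Modes with RPN ≥ 322: FM-2 (324), FM-3 (504), FM-4 (360) → 3.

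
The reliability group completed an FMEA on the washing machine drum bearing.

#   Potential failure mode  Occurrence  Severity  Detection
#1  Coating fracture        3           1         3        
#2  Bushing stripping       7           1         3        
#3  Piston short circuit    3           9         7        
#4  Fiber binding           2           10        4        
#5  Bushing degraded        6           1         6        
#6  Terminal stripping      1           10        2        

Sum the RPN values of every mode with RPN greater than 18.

346

RPN = Severity × Occurrence × Detection:
  #1: 1 × 3 × 3 = 9
  #2: 1 × 7 × 3 = 21
  #3: 9 × 3 × 7 = 189
  #4: 10 × 2 × 4 = 80
  #5: 1 × 6 × 6 = 36
  #6: 10 × 1 × 2 = 20
RPN > 18: #2 (21), #3 (189), #4 (80), #5 (36), #6 (20).
Sum: 21 + 189 + 80 + 36 + 20 = 346.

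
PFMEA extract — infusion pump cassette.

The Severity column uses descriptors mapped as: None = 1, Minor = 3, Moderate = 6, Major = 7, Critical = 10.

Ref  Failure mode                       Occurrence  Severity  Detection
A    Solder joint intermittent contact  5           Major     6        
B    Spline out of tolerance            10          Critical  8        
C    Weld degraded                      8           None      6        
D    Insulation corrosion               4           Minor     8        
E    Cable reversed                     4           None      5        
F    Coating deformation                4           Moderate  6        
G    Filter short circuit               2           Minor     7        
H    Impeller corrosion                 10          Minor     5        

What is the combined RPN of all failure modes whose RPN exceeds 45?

1448

RPN = Severity × Occurrence × Detection:
  A: 7 × 5 × 6 = 210
  B: 10 × 10 × 8 = 800
  C: 1 × 8 × 6 = 48
  D: 3 × 4 × 8 = 96
  E: 1 × 4 × 5 = 20
  F: 6 × 4 × 6 = 144
  G: 3 × 2 × 7 = 42
  H: 3 × 10 × 5 = 150
RPN > 45: A (210), B (800), C (48), D (96), F (144), H (150).
Sum: 210 + 800 + 48 + 96 + 144 + 150 = 1448.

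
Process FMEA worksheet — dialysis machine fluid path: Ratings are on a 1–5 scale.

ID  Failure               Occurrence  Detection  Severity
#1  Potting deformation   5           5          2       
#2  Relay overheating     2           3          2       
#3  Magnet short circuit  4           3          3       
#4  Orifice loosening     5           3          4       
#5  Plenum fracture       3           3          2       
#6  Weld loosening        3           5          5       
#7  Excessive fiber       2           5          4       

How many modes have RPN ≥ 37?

4

RPN = Severity × Occurrence × Detection:
  #1: 2 × 5 × 5 = 50
  #2: 2 × 2 × 3 = 12
  #3: 3 × 4 × 3 = 36
  #4: 4 × 5 × 3 = 60
  #5: 2 × 3 × 3 = 18
  #6: 5 × 3 × 5 = 75
  #7: 4 × 2 × 5 = 40
Modes with RPN ≥ 37: #1 (50), #4 (60), #6 (75), #7 (40) → 4.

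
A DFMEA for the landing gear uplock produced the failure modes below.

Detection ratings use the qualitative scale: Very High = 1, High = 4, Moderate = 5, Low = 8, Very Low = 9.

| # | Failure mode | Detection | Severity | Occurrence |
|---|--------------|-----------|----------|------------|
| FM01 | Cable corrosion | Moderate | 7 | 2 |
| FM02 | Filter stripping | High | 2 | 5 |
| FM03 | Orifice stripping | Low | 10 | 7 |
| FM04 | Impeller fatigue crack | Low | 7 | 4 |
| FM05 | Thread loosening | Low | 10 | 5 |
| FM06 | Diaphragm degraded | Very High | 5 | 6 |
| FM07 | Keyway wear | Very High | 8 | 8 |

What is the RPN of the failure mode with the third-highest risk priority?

224

RPN = Severity × Occurrence × Detection:
  FM01: 7 × 2 × 5 = 70
  FM02: 2 × 5 × 4 = 40
  FM03: 10 × 7 × 8 = 560
  FM04: 7 × 4 × 8 = 224
  FM05: 10 × 5 × 8 = 400
  FM06: 5 × 6 × 1 = 30
  FM07: 8 × 8 × 1 = 64
Sorted descending: 560, 400, 224, 70, 64, 40, 30.
The third-highest RPN is 224 (FM04).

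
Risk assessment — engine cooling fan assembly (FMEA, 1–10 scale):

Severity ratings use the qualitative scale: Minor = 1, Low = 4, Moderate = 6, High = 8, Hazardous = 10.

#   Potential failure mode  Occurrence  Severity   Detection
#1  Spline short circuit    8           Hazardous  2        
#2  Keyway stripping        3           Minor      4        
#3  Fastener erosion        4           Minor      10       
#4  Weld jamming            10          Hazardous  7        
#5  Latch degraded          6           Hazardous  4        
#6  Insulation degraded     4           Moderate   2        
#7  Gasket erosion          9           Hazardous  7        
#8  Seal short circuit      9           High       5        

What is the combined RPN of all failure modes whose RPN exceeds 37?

2178

RPN = Severity × Occurrence × Detection:
  #1: 10 × 8 × 2 = 160
  #2: 1 × 3 × 4 = 12
  #3: 1 × 4 × 10 = 40
  #4: 10 × 10 × 7 = 700
  #5: 10 × 6 × 4 = 240
  #6: 6 × 4 × 2 = 48
  #7: 10 × 9 × 7 = 630
  #8: 8 × 9 × 5 = 360
RPN > 37: #1 (160), #3 (40), #4 (700), #5 (240), #6 (48), #7 (630), #8 (360).
Sum: 160 + 40 + 700 + 240 + 48 + 630 + 360 = 2178.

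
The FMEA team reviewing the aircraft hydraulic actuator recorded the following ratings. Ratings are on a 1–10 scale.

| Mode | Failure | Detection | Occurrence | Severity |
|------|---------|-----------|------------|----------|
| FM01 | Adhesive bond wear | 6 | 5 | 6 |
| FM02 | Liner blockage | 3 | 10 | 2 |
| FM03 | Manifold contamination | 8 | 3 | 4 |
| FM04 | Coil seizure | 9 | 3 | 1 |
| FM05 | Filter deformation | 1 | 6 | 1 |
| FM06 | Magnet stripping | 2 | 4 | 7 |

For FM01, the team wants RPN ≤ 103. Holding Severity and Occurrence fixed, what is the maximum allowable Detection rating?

FM01: S=6, O=5, D=6 → current RPN = 180.
Fixed product = 30. Need 30 × D ≤ 103, so D ≤ 103/30 = 3.43.
Maximum integer Detection rating = 3 (gives RPN 90; D=4 would give 120 > 103).

3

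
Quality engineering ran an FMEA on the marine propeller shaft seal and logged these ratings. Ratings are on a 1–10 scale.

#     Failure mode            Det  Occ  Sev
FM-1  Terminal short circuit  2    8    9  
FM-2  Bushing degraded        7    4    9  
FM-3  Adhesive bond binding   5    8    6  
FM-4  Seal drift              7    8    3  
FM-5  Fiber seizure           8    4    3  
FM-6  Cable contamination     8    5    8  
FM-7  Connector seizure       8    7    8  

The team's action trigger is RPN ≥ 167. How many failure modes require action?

5

RPN = Severity × Occurrence × Detection:
  FM-1: 9 × 8 × 2 = 144
  FM-2: 9 × 4 × 7 = 252
  FM-3: 6 × 8 × 5 = 240
  FM-4: 3 × 8 × 7 = 168
  FM-5: 3 × 4 × 8 = 96
  FM-6: 8 × 5 × 8 = 320
  FM-7: 8 × 7 × 8 = 448
Modes with RPN ≥ 167: FM-2 (252), FM-3 (240), FM-4 (168), FM-6 (320), FM-7 (448) → 5.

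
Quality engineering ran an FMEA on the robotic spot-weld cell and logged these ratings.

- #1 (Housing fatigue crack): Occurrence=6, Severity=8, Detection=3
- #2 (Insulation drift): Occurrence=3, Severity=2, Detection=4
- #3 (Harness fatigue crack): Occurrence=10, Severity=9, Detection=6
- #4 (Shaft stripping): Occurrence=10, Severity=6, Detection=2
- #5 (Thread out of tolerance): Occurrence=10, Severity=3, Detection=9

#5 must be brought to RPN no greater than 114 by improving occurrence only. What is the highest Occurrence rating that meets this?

4

#5: S=3, O=10, D=9 → current RPN = 270.
Fixed product = 27. Need 27 × O ≤ 114, so O ≤ 114/27 = 4.22.
Maximum integer Occurrence rating = 4 (gives RPN 108; O=5 would give 135 > 114).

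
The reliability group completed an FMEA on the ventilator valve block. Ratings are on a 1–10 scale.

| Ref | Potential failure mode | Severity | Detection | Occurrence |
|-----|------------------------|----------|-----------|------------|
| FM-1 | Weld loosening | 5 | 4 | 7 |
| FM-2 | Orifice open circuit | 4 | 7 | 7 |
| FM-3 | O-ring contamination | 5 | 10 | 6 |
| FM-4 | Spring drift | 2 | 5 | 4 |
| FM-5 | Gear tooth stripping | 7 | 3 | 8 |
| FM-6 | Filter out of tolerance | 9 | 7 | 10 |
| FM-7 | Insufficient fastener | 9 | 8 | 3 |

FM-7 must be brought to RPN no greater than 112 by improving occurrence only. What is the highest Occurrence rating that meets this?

FM-7: S=9, O=3, D=8 → current RPN = 216.
Fixed product = 72. Need 72 × O ≤ 112, so O ≤ 112/72 = 1.56.
Maximum integer Occurrence rating = 1 (gives RPN 72; O=2 would give 144 > 112).

1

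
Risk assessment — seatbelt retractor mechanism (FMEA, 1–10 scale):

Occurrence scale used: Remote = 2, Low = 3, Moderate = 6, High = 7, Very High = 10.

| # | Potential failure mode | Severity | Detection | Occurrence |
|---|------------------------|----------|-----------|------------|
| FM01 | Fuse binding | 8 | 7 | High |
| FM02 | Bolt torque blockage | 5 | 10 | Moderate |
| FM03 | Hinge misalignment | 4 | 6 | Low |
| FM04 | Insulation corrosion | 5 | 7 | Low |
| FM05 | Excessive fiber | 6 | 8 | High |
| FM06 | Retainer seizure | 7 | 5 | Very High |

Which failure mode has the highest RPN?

FM01

RPN = Severity × Occurrence × Detection:
  FM01: 8 × 7 × 7 = 392
  FM02: 5 × 6 × 10 = 300
  FM03: 4 × 3 × 6 = 72
  FM04: 5 × 3 × 7 = 105
  FM05: 6 × 7 × 8 = 336
  FM06: 7 × 10 × 5 = 350
Highest RPN is 392 → FM01.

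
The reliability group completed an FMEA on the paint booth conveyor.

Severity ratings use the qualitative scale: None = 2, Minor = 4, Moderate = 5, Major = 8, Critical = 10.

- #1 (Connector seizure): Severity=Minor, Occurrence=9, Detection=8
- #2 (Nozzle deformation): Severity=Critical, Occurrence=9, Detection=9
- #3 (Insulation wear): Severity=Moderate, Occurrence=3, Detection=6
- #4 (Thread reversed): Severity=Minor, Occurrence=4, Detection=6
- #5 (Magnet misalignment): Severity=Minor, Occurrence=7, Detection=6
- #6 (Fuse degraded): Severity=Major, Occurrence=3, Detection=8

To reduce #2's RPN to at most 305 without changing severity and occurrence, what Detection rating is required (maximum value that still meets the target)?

#2: S=10, O=9, D=9 → current RPN = 810.
Fixed product = 90. Need 90 × D ≤ 305, so D ≤ 305/90 = 3.39.
Maximum integer Detection rating = 3 (gives RPN 270; D=4 would give 360 > 305).

3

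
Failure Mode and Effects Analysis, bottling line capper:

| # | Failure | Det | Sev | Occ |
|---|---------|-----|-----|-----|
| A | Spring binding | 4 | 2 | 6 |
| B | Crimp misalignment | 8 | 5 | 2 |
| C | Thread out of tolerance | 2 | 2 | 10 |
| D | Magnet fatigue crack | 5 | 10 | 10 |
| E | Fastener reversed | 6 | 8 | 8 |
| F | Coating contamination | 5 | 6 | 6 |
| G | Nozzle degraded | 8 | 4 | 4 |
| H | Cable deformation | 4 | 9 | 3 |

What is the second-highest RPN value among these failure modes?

RPN = Severity × Occurrence × Detection:
  A: 2 × 6 × 4 = 48
  B: 5 × 2 × 8 = 80
  C: 2 × 10 × 2 = 40
  D: 10 × 10 × 5 = 500
  E: 8 × 8 × 6 = 384
  F: 6 × 6 × 5 = 180
  G: 4 × 4 × 8 = 128
  H: 9 × 3 × 4 = 108
Sorted descending: 500, 384, 180, 128, 108, 80, 48, 40.
The second-highest RPN is 384 (E).

384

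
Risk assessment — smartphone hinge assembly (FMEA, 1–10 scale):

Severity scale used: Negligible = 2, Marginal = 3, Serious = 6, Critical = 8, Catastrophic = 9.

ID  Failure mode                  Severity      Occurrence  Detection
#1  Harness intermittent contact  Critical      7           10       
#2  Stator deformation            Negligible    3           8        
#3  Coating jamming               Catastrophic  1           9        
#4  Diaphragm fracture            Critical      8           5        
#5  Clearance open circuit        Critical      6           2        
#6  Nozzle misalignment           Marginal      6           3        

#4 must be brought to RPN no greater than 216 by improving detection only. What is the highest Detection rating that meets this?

3

#4: S=8, O=8, D=5 → current RPN = 320.
Fixed product = 64. Need 64 × D ≤ 216, so D ≤ 216/64 = 3.38.
Maximum integer Detection rating = 3 (gives RPN 192; D=4 would give 256 > 216).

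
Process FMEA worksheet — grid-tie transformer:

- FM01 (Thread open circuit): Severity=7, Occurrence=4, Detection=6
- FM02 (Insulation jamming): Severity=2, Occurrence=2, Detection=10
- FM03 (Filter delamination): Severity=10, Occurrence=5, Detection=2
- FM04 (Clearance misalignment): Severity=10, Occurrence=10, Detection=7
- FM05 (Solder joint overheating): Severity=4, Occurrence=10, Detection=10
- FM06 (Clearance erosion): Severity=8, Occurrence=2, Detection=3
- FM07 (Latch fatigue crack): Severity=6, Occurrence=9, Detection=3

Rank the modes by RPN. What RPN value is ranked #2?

RPN = Severity × Occurrence × Detection:
  FM01: 7 × 4 × 6 = 168
  FM02: 2 × 2 × 10 = 40
  FM03: 10 × 5 × 2 = 100
  FM04: 10 × 10 × 7 = 700
  FM05: 4 × 10 × 10 = 400
  FM06: 8 × 2 × 3 = 48
  FM07: 6 × 9 × 3 = 162
Sorted descending: 700, 400, 168, 162, 100, 48, 40.
The second-highest RPN is 400 (FM05).

400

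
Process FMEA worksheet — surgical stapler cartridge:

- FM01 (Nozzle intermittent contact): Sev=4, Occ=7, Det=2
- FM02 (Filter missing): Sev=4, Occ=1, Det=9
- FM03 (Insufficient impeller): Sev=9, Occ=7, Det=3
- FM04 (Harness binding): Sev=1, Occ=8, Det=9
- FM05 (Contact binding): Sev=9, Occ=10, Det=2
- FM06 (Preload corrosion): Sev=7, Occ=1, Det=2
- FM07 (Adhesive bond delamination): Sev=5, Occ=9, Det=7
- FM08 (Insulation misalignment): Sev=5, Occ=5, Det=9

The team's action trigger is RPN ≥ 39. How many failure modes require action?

6

RPN = Severity × Occurrence × Detection:
  FM01: 4 × 7 × 2 = 56
  FM02: 4 × 1 × 9 = 36
  FM03: 9 × 7 × 3 = 189
  FM04: 1 × 8 × 9 = 72
  FM05: 9 × 10 × 2 = 180
  FM06: 7 × 1 × 2 = 14
  FM07: 5 × 9 × 7 = 315
  FM08: 5 × 5 × 9 = 225
Modes with RPN ≥ 39: FM01 (56), FM03 (189), FM04 (72), FM05 (180), FM07 (315), FM08 (225) → 6.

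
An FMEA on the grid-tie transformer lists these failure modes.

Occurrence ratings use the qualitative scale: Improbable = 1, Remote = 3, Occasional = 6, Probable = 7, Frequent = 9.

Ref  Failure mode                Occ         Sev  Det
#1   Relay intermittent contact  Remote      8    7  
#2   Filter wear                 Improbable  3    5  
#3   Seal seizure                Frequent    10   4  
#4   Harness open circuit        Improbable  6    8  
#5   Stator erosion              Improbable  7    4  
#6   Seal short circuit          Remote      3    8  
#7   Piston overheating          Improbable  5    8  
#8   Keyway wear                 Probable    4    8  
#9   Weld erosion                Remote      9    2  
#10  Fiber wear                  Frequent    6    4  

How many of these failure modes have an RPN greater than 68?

5

RPN = Severity × Occurrence × Detection:
  #1: 8 × 3 × 7 = 168
  #2: 3 × 1 × 5 = 15
  #3: 10 × 9 × 4 = 360
  #4: 6 × 1 × 8 = 48
  #5: 7 × 1 × 4 = 28
  #6: 3 × 3 × 8 = 72
  #7: 5 × 1 × 8 = 40
  #8: 4 × 7 × 8 = 224
  #9: 9 × 3 × 2 = 54
  #10: 6 × 9 × 4 = 216
Modes with RPN > 68: #1 (168), #3 (360), #6 (72), #8 (224), #10 (216) → 5.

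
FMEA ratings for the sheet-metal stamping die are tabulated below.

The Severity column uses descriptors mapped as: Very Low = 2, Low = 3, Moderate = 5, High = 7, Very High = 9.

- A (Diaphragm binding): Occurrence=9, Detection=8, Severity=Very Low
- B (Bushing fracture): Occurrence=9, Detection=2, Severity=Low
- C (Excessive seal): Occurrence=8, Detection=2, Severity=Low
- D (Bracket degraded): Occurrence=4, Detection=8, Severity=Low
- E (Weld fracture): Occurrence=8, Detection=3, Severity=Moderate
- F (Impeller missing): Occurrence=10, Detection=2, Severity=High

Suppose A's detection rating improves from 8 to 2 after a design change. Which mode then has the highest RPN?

F

RPN = Severity × Occurrence × Detection:
  A: 2 × 9 × 8 = 144
  B: 3 × 9 × 2 = 54
  C: 3 × 8 × 2 = 48
  D: 3 × 4 × 8 = 96
  E: 5 × 8 × 3 = 120
  F: 7 × 10 × 2 = 140
After action: A → 2 × 9 × 2 = 36.
Revised RPNs: F=140, E=120, D=96, B=54, C=48, A=36.
Highest is now F (140).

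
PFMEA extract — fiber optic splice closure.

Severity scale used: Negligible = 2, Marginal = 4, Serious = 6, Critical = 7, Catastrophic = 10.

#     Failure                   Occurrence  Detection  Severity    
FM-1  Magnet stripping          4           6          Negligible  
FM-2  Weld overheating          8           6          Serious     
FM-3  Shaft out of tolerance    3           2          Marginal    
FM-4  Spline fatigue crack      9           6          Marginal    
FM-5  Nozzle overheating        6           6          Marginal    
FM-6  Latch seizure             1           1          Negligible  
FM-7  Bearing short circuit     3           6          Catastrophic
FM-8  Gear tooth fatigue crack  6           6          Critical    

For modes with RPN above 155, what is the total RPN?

RPN = Severity × Occurrence × Detection:
  FM-1: 2 × 4 × 6 = 48
  FM-2: 6 × 8 × 6 = 288
  FM-3: 4 × 3 × 2 = 24
  FM-4: 4 × 9 × 6 = 216
  FM-5: 4 × 6 × 6 = 144
  FM-6: 2 × 1 × 1 = 2
  FM-7: 10 × 3 × 6 = 180
  FM-8: 7 × 6 × 6 = 252
RPN > 155: FM-2 (288), FM-4 (216), FM-7 (180), FM-8 (252).
Sum: 288 + 216 + 180 + 252 = 936.

936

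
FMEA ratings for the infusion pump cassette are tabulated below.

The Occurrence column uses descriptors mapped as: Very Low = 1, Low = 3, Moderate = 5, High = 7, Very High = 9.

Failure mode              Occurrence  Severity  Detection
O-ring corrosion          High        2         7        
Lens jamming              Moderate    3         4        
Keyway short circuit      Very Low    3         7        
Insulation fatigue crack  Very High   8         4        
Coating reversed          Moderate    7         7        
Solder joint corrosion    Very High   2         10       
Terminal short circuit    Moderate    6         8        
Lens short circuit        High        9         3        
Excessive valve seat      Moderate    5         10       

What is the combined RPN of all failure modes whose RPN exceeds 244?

783

RPN = Severity × Occurrence × Detection:
  O-ring corrosion: 2 × 7 × 7 = 98
  Lens jamming: 3 × 5 × 4 = 60
  Keyway short circuit: 3 × 1 × 7 = 21
  Insulation fatigue crack: 8 × 9 × 4 = 288
  Coating reversed: 7 × 5 × 7 = 245
  Solder joint corrosion: 2 × 9 × 10 = 180
  Terminal short circuit: 6 × 5 × 8 = 240
  Lens short circuit: 9 × 7 × 3 = 189
  Excessive valve seat: 5 × 5 × 10 = 250
RPN > 244: Insulation fatigue crack (288), Coating reversed (245), Excessive valve seat (250).
Sum: 288 + 245 + 250 = 783.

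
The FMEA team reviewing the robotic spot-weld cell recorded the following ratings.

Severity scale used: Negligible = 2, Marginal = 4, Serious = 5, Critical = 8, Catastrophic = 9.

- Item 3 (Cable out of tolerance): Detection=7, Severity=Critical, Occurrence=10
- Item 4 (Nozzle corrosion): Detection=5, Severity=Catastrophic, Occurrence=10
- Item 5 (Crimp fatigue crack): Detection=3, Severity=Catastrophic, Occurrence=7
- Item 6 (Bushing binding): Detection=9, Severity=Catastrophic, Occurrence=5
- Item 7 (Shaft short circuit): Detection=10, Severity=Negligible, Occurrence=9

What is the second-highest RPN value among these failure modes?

450

RPN = Severity × Occurrence × Detection:
  Item 3: 8 × 10 × 7 = 560
  Item 4: 9 × 10 × 5 = 450
  Item 5: 9 × 7 × 3 = 189
  Item 6: 9 × 5 × 9 = 405
  Item 7: 2 × 9 × 10 = 180
Sorted descending: 560, 450, 405, 189, 180.
The second-highest RPN is 450 (Item 4).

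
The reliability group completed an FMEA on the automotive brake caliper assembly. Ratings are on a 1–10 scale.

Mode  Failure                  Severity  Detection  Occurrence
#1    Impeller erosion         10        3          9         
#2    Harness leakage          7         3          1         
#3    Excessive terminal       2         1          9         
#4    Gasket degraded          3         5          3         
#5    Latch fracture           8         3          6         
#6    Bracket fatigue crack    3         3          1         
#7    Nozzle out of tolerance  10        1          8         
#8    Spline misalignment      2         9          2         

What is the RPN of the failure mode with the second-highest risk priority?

RPN = Severity × Occurrence × Detection:
  #1: 10 × 9 × 3 = 270
  #2: 7 × 1 × 3 = 21
  #3: 2 × 9 × 1 = 18
  #4: 3 × 3 × 5 = 45
  #5: 8 × 6 × 3 = 144
  #6: 3 × 1 × 3 = 9
  #7: 10 × 8 × 1 = 80
  #8: 2 × 2 × 9 = 36
Sorted descending: 270, 144, 80, 45, 36, 21, 18, 9.
The second-highest RPN is 144 (#5).

144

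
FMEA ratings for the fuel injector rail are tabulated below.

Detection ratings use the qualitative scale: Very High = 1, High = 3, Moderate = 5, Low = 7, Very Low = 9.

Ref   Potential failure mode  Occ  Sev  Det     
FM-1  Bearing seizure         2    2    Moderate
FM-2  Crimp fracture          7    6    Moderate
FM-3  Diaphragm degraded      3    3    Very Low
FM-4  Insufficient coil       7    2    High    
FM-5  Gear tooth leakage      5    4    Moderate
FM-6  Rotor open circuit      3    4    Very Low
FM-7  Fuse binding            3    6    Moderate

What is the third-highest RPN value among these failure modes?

RPN = Severity × Occurrence × Detection:
  FM-1: 2 × 2 × 5 = 20
  FM-2: 6 × 7 × 5 = 210
  FM-3: 3 × 3 × 9 = 81
  FM-4: 2 × 7 × 3 = 42
  FM-5: 4 × 5 × 5 = 100
  FM-6: 4 × 3 × 9 = 108
  FM-7: 6 × 3 × 5 = 90
Sorted descending: 210, 108, 100, 90, 81, 42, 20.
The third-highest RPN is 100 (FM-5).

100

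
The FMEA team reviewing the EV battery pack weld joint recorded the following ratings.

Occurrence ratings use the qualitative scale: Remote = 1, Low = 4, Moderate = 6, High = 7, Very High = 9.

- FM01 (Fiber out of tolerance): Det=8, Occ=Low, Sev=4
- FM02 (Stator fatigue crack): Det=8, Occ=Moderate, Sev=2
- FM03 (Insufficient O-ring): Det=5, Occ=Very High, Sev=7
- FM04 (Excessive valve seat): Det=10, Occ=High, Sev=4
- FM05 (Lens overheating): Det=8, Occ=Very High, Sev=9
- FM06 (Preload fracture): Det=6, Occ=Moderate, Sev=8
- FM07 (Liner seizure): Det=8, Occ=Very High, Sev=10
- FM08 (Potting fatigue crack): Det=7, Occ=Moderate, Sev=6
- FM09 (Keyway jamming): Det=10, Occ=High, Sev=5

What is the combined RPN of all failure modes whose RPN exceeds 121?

RPN = Severity × Occurrence × Detection:
  FM01: 4 × 4 × 8 = 128
  FM02: 2 × 6 × 8 = 96
  FM03: 7 × 9 × 5 = 315
  FM04: 4 × 7 × 10 = 280
  FM05: 9 × 9 × 8 = 648
  FM06: 8 × 6 × 6 = 288
  FM07: 10 × 9 × 8 = 720
  FM08: 6 × 6 × 7 = 252
  FM09: 5 × 7 × 10 = 350
RPN > 121: FM01 (128), FM03 (315), FM04 (280), FM05 (648), FM06 (288), FM07 (720), FM08 (252), FM09 (350).
Sum: 128 + 315 + 280 + 648 + 288 + 720 + 252 + 350 = 2981.

2981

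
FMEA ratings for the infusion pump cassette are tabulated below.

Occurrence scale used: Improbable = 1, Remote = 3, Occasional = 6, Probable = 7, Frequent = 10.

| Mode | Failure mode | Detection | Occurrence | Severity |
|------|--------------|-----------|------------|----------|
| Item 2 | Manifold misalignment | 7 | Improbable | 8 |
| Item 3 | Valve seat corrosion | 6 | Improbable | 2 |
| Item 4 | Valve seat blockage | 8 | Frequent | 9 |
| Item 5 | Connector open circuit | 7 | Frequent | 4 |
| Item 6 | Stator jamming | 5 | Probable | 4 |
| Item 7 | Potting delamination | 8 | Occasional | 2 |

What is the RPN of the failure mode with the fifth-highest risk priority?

RPN = Severity × Occurrence × Detection:
  Item 2: 8 × 1 × 7 = 56
  Item 3: 2 × 1 × 6 = 12
  Item 4: 9 × 10 × 8 = 720
  Item 5: 4 × 10 × 7 = 280
  Item 6: 4 × 7 × 5 = 140
  Item 7: 2 × 6 × 8 = 96
Sorted descending: 720, 280, 140, 96, 56, 12.
The fifth-highest RPN is 56 (Item 2).

56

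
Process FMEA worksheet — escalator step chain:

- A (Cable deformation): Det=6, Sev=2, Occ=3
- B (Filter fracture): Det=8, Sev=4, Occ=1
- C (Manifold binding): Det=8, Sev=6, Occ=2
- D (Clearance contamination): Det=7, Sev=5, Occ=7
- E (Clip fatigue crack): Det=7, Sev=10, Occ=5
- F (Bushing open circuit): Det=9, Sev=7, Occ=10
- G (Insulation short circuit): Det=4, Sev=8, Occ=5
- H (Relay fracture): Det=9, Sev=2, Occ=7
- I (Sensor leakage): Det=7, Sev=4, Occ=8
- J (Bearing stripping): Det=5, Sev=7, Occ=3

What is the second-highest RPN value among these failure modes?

RPN = Severity × Occurrence × Detection:
  A: 2 × 3 × 6 = 36
  B: 4 × 1 × 8 = 32
  C: 6 × 2 × 8 = 96
  D: 5 × 7 × 7 = 245
  E: 10 × 5 × 7 = 350
  F: 7 × 10 × 9 = 630
  G: 8 × 5 × 4 = 160
  H: 2 × 7 × 9 = 126
  I: 4 × 8 × 7 = 224
  J: 7 × 3 × 5 = 105
Sorted descending: 630, 350, 245, 224, 160, 126, 105, 96, 36, 32.
The second-highest RPN is 350 (E).

350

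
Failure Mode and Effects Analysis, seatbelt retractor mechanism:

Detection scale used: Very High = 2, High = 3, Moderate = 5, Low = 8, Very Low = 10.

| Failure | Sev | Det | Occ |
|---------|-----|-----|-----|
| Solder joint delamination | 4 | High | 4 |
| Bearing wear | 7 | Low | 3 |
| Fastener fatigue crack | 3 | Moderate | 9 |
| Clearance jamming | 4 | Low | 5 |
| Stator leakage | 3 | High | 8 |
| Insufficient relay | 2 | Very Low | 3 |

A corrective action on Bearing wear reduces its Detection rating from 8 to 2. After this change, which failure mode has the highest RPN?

RPN = Severity × Occurrence × Detection:
  Solder joint delamination: 4 × 4 × 3 = 48
  Bearing wear: 7 × 3 × 8 = 168
  Fastener fatigue crack: 3 × 9 × 5 = 135
  Clearance jamming: 4 × 5 × 8 = 160
  Stator leakage: 3 × 8 × 3 = 72
  Insufficient relay: 2 × 3 × 10 = 60
After action: Bearing wear → 7 × 3 × 2 = 42.
Revised RPNs: Clearance jamming=160, Fastener fatigue crack=135, Stator leakage=72, Insufficient relay=60, Solder joint delamination=48, Bearing wear=42.
Highest is now Clearance jamming (160).

Clearance jamming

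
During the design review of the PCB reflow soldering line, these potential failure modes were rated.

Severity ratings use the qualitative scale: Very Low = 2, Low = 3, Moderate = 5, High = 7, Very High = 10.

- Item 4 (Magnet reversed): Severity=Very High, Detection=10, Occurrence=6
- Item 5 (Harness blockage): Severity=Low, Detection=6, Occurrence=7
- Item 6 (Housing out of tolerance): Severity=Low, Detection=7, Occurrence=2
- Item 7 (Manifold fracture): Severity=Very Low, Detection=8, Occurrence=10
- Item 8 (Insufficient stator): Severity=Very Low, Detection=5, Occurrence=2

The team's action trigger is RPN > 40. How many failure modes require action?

RPN = Severity × Occurrence × Detection:
  Item 4: 10 × 6 × 10 = 600
  Item 5: 3 × 7 × 6 = 126
  Item 6: 3 × 2 × 7 = 42
  Item 7: 2 × 10 × 8 = 160
  Item 8: 2 × 2 × 5 = 20
Modes with RPN > 40: Item 4 (600), Item 5 (126), Item 6 (42), Item 7 (160) → 4.

4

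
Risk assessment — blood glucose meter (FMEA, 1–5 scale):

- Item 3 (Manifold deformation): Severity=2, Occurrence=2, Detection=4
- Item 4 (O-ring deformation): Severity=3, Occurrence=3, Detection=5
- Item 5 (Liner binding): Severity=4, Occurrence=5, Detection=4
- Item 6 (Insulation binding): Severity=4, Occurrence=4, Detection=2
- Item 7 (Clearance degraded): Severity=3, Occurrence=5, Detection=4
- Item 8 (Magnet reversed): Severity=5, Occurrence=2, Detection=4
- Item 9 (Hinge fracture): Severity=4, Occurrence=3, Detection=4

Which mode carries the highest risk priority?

Item 5

RPN = Severity × Occurrence × Detection:
  Item 3: 2 × 2 × 4 = 16
  Item 4: 3 × 3 × 5 = 45
  Item 5: 4 × 5 × 4 = 80
  Item 6: 4 × 4 × 2 = 32
  Item 7: 3 × 5 × 4 = 60
  Item 8: 5 × 2 × 4 = 40
  Item 9: 4 × 3 × 4 = 48
Highest RPN is 80 → Item 5.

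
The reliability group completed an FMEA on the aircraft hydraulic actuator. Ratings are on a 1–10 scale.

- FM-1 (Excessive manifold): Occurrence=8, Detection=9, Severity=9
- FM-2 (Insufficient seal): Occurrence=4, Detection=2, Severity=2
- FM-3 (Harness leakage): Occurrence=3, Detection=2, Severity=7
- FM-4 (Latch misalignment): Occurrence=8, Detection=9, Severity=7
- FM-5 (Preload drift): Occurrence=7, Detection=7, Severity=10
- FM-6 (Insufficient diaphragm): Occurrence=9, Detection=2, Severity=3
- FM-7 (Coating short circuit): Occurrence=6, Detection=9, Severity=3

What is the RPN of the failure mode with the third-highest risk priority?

RPN = Severity × Occurrence × Detection:
  FM-1: 9 × 8 × 9 = 648
  FM-2: 2 × 4 × 2 = 16
  FM-3: 7 × 3 × 2 = 42
  FM-4: 7 × 8 × 9 = 504
  FM-5: 10 × 7 × 7 = 490
  FM-6: 3 × 9 × 2 = 54
  FM-7: 3 × 6 × 9 = 162
Sorted descending: 648, 504, 490, 162, 54, 42, 16.
The third-highest RPN is 490 (FM-5).

490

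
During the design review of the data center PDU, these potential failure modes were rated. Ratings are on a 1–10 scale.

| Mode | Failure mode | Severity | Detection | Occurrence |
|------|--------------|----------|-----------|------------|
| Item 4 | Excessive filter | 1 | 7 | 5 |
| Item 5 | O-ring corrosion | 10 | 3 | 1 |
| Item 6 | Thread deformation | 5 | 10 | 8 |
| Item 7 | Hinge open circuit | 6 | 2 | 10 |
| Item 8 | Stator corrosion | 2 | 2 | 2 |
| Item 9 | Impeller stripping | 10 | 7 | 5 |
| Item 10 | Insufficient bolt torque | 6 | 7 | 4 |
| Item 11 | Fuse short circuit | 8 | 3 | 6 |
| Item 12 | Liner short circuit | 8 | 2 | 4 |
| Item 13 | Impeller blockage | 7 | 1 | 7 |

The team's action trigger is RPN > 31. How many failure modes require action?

RPN = Severity × Occurrence × Detection:
  Item 4: 1 × 5 × 7 = 35
  Item 5: 10 × 1 × 3 = 30
  Item 6: 5 × 8 × 10 = 400
  Item 7: 6 × 10 × 2 = 120
  Item 8: 2 × 2 × 2 = 8
  Item 9: 10 × 5 × 7 = 350
  Item 10: 6 × 4 × 7 = 168
  Item 11: 8 × 6 × 3 = 144
  Item 12: 8 × 4 × 2 = 64
  Item 13: 7 × 7 × 1 = 49
Modes with RPN > 31: Item 4 (35), Item 6 (400), Item 7 (120), Item 9 (350), Item 10 (168), Item 11 (144), Item 12 (64), Item 13 (49) → 8.

8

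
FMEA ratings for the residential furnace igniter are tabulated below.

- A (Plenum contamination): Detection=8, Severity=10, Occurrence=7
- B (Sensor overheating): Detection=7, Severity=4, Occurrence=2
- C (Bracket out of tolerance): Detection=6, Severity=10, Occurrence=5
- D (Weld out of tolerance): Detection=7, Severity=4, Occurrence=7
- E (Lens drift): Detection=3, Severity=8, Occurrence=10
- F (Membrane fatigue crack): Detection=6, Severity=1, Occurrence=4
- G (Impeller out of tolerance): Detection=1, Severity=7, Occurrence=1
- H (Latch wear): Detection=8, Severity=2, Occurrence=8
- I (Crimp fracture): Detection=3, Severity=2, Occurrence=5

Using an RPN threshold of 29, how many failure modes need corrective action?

7

RPN = Severity × Occurrence × Detection:
  A: 10 × 7 × 8 = 560
  B: 4 × 2 × 7 = 56
  C: 10 × 5 × 6 = 300
  D: 4 × 7 × 7 = 196
  E: 8 × 10 × 3 = 240
  F: 1 × 4 × 6 = 24
  G: 7 × 1 × 1 = 7
  H: 2 × 8 × 8 = 128
  I: 2 × 5 × 3 = 30
Modes with RPN ≥ 29: A (560), B (56), C (300), D (196), E (240), H (128), I (30) → 7.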